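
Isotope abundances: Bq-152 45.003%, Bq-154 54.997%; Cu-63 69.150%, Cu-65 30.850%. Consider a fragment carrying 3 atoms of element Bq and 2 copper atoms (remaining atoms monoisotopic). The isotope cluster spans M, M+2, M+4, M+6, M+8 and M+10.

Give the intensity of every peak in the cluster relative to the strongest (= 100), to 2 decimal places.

Element Bq pattern (n=3): 0.09114323 : 0.33415132 : 0.40835767 : 0.16634778
Copper pattern (n=2): 0.47817225 : 0.4266555 : 0.09517225
Convolve the two distributions (both contribute in 2-u steps):
  M: 0.09114323×0.47817225 = 0.043582
  M+2: 0.09114323×0.4266555 + 0.33415132×0.47817225 = 0.198669
  M+4: 0.09114323×0.09517225 + 0.33415132×0.4266555 + 0.40835767×0.47817225 = 0.346507
  M+6: 0.33415132×0.09517225 + 0.40835767×0.4266555 + 0.16634778×0.47817225 = 0.285573
  M+8: 0.40835767×0.09517225 + 0.16634778×0.4266555 = 0.109838
  M+10: 0.16634778×0.09517225 = 0.015832
Scale to base peak (0.346507) = 100: 12.58 : 57.33 : 100.00 : 82.41 : 31.70 : 4.57

12.58 : 57.33 : 100.00 : 82.41 : 31.70 : 4.57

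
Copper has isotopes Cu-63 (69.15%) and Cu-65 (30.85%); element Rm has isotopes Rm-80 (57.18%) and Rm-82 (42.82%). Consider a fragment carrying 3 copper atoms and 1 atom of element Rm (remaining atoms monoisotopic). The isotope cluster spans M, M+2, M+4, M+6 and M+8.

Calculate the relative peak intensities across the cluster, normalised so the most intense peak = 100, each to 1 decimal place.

Copper pattern (n=3): 0.33065611 : 0.44254842 : 0.19743483 : 0.02936064
Element Rm pattern (n=1): 0.5718 : 0.4282
Convolve the two distributions (both contribute in 2-u steps):
  M: 0.33065611×0.5718 = 0.189069
  M+2: 0.33065611×0.4282 + 0.44254842×0.5718 = 0.394636
  M+4: 0.44254842×0.4282 + 0.19743483×0.5718 = 0.302392
  M+6: 0.19743483×0.4282 + 0.02936064×0.5718 = 0.101330
  M+8: 0.02936064×0.4282 = 0.012572
Scale to base peak (0.394636) = 100: 47.9 : 100.0 : 76.6 : 25.7 : 3.2

47.9 : 100.0 : 76.6 : 25.7 : 3.2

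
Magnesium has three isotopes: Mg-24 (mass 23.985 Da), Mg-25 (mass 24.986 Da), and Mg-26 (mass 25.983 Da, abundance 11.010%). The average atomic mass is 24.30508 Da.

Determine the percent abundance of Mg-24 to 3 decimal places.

Let x and y be the fractions of Mg-24 and Mg-25. Then x + y = 1 − 0.11010 = 0.88990 and 23.985x + 24.986y = 24.30508 − 0.11010×25.983 = 21.4443517.
Substituting: 23.985x + 24.986(0.88990 − x) = 21.4443517
(23.985 − 24.986)x = -0.7906897  ⇒  x = 0.78990, y = 0.10000
Mg-24: 78.990%, Mg-25: 10.000%.

78.990%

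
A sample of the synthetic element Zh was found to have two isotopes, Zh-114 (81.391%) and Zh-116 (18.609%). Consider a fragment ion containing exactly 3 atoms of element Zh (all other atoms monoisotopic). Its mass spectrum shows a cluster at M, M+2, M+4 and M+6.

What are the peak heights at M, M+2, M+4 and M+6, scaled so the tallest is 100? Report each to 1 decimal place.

Expanding (0.81391 + 0.18609)^3:
P(M) = 0.81391^3 = 0.539174
P(M+2) = 3 × 0.81391^2 × 0.18609^1 = 0.369826
P(M+4) = 3 × 0.81391^1 × 0.18609^2 = 0.084556
P(M+6) = 0.18609^3 = 0.006444
The M peak is largest (0.539174); scaling to 100 gives 100.0 : 68.6 : 15.7 : 1.2.

100.0 : 68.6 : 15.7 : 1.2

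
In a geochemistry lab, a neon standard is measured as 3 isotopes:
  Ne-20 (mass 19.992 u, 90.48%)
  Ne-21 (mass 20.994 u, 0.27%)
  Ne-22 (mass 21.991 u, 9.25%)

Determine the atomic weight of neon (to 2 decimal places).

Ar = Σ fᵢ·mᵢ = 0.9048 × 19.992 + 0.0027 × 20.994 + 0.0925 × 21.991
= 18.0888 + 0.0567 + 2.0342 = 20.1797 u

20.18 u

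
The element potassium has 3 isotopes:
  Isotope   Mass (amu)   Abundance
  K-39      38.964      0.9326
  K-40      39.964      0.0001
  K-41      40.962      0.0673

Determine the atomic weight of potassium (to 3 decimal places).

39.099 amu

Average mass = Σ (abundance × isotope mass) = 0.9326 × 38.964 + 0.0001 × 39.964 + 0.0673 × 40.962
= 36.3378 + 0.0040 + 2.7567 = 39.0985 amu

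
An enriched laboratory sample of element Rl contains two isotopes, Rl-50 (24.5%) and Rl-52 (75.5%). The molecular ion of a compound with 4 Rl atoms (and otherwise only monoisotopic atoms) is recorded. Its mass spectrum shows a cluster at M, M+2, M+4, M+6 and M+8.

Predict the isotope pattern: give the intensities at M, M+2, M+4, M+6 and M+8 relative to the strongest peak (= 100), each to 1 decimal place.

Expanding (0.245 + 0.755)^4:
P(M) = 0.245^4 = 0.003603
P(M+2) = 4 × 0.245^3 × 0.755^1 = 0.044412
P(M+4) = 6 × 0.245^2 × 0.755^2 = 0.205295
P(M+6) = 4 × 0.245^1 × 0.755^3 = 0.421761
P(M+8) = 0.755^4 = 0.324929
The M+6 peak is largest (0.421761); scaling to 100 gives 0.9 : 10.5 : 48.7 : 100.0 : 77.0.

0.9 : 10.5 : 48.7 : 100.0 : 77.0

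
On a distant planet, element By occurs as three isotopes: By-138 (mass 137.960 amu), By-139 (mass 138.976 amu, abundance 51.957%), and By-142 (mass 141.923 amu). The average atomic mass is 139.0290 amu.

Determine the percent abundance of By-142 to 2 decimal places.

13.65%

Let x and y be the fractions of By-138 and By-142. Then x + y = 1 − 0.51957 = 0.48043 and 137.960x + 141.923y = 139.0290 − 0.51957×138.976 = 66.82123968.
Substituting: 137.960x + 141.923(0.48043 − x) = 66.82123968
(137.960 − 141.923)x = -1.36282721  ⇒  x = 0.34389, y = 0.13654
By-138: 34.39%, By-142: 13.65%.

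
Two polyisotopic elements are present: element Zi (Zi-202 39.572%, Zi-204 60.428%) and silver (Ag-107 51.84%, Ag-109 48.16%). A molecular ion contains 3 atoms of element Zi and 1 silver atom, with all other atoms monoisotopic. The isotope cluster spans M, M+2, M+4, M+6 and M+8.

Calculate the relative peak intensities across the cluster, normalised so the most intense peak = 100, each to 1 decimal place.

Element Zi pattern (n=3): 0.0619675 : 0.28388044 : 0.4334966 : 0.22065545
Silver pattern (n=1): 0.5184 : 0.4816
Convolve the two distributions (both contribute in 2-u steps):
  M: 0.0619675×0.5184 = 0.032124
  M+2: 0.0619675×0.4816 + 0.28388044×0.5184 = 0.177007
  M+4: 0.28388044×0.4816 + 0.4334966×0.5184 = 0.361441
  M+6: 0.4334966×0.4816 + 0.22065545×0.5184 = 0.323160
  M+8: 0.22065545×0.4816 = 0.106268
Scale to base peak (0.361441) = 100: 8.9 : 49.0 : 100.0 : 89.4 : 29.4

8.9 : 49.0 : 100.0 : 89.4 : 29.4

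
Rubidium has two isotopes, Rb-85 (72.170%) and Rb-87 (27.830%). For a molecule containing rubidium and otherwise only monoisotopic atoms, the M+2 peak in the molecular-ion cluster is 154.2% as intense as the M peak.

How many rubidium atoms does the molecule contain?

4

For n independent Rb atoms, I(M+2)/I(M) = n · (abundance Rb-87) / (abundance Rb-85) = n · 0.27830/0.72170.
n = 1.542 × 0.72170/0.27830 = 4.00 ≈ 4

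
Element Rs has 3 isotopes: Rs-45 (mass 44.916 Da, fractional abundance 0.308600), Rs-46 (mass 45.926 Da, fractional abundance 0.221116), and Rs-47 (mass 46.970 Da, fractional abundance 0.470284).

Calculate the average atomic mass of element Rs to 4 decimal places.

The abundance-weighted mean is 0.308600 × 44.916 + 0.221116 × 45.926 + 0.470284 × 46.970
= 13.86108 + 10.15497 + 22.08924 = 46.10529 Da

46.1053 Da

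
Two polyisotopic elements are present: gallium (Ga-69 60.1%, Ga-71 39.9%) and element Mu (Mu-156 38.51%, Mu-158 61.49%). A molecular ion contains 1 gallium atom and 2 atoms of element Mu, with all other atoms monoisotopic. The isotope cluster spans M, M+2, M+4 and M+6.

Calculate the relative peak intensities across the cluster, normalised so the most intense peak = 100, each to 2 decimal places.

Gallium pattern (n=1): 0.6010 : 0.3990
Element Mu pattern (n=2): 0.14830201 : 0.47359598 : 0.37810201
Convolve the two distributions (both contribute in 2-u steps):
  M: 0.6010×0.14830201 = 0.089130
  M+2: 0.6010×0.47359598 + 0.3990×0.14830201 = 0.343804
  M+4: 0.6010×0.37810201 + 0.3990×0.47359598 = 0.416204
  M+6: 0.3990×0.37810201 = 0.150863
Scale to base peak (0.416204) = 100: 21.41 : 82.60 : 100.00 : 36.25

21.41 : 82.60 : 100.00 : 36.25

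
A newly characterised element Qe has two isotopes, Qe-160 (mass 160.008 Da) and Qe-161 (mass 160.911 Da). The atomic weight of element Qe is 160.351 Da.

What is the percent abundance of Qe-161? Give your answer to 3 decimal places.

37.984%

Writing the weighted mean with unknown fraction x of Qe-160:
160.008·x + 160.911·(1 − x) = 160.351
(160.008 − 160.911)·x = 160.351 − 160.911
x = -0.560 / -0.903 = 0.62016 → 62.016% Qe-160, 37.984% Qe-161.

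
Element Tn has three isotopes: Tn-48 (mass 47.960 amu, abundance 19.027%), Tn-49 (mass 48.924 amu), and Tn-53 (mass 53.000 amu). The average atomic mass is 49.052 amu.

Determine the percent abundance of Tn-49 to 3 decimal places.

73.333%

Let x and y be the fractions of Tn-49 and Tn-53. Then x + y = 1 − 0.19027 = 0.80973 and 48.924x + 53.000y = 49.052 − 0.19027×47.960 = 39.9266508.
Substituting: 48.924x + 53.000(0.80973 − x) = 39.9266508
(48.924 − 53.000)x = -2.9890392  ⇒  x = 0.73333, y = 0.07640
Tn-49: 73.333%, Tn-53: 7.640%.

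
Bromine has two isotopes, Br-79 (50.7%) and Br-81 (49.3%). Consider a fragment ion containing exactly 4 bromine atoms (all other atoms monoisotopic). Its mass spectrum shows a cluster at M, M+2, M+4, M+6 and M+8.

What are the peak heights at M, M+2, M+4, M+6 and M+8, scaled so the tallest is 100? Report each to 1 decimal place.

17.6 : 68.6 : 100.0 : 64.8 : 15.8

Each Br atom is independently Br-79 (p = 0.507) or Br-81 (q = 0.493); the cluster is the binomial expansion (p + q)^4.
P(M) = 0.507^4 = 0.066074
P(M+2) = 4 × 0.507^3 × 0.493^1 = 0.256999
P(M+4) = 6 × 0.507^2 × 0.493^2 = 0.374853
P(M+6) = 4 × 0.507^1 × 0.493^3 = 0.243001
P(M+8) = 0.493^4 = 0.059073
The M+4 peak is largest (0.374853); scaling to 100 gives 17.6 : 68.6 : 100.0 : 64.8 : 15.8.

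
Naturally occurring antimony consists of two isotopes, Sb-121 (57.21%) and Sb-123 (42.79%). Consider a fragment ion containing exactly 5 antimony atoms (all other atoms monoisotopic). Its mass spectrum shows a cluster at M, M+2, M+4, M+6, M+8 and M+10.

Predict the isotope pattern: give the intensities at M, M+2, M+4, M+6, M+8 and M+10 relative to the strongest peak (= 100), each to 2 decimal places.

Each Sb atom is independently Sb-121 (p = 0.5721) or Sb-123 (q = 0.4279); the cluster is the binomial expansion (p + q)^5.
P(M) = 0.5721^5 = 0.061286
P(M+2) = 5 × 0.5721^4 × 0.4279^1 = 0.229192
P(M+4) = 10 × 0.5721^3 × 0.4279^2 = 0.342847
P(M+6) = 10 × 0.5721^2 × 0.4279^3 = 0.256431
P(M+8) = 5 × 0.5721^1 × 0.4279^4 = 0.095898
P(M+10) = 0.4279^5 = 0.014345
The M+4 peak is largest (0.342847); scaling to 100 gives 17.88 : 66.85 : 100.00 : 74.79 : 27.97 : 4.18.

17.88 : 66.85 : 100.00 : 74.79 : 27.97 : 4.18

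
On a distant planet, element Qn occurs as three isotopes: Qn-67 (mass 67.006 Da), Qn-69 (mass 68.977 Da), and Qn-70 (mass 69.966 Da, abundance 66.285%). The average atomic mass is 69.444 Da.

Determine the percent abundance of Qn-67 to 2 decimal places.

9.57%

The remaining 33.715% is split between Qn-67 (fraction x) and Qn-69 (fraction 0.33715 − x).
Substituting: 67.006x + 68.977(0.33715 − x) = 23.0670369
(67.006 − 68.977)x = -0.18855865  ⇒  x = 0.09567, y = 0.24148
Qn-67: 9.57%, Qn-69: 24.15%.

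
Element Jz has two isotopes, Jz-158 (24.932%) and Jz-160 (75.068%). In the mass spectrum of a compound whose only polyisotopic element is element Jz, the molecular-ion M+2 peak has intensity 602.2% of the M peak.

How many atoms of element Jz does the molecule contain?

The M+2/M ratio from n Jz atoms is n · q/p = n · 0.75068/0.24932.
n = 6.022 × 0.24932/0.75068 = 2.00 ≈ 2

2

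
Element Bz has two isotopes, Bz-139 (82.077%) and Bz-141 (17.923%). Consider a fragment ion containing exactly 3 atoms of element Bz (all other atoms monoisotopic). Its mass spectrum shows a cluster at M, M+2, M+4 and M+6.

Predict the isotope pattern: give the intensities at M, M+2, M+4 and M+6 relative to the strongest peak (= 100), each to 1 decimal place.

The 3 Bz atoms are independent, so intensities follow the terms of (0.82077 + 0.17923)^3.
P(M) = 0.82077^3 = 0.552923
P(M+2) = 3 × 0.82077^2 × 0.17923^1 = 0.362222
P(M+4) = 3 × 0.82077^1 × 0.17923^2 = 0.079098
P(M+6) = 0.17923^3 = 0.005757
The M peak is largest (0.552923); scaling to 100 gives 100.0 : 65.5 : 14.3 : 1.0.

100.0 : 65.5 : 14.3 : 1.0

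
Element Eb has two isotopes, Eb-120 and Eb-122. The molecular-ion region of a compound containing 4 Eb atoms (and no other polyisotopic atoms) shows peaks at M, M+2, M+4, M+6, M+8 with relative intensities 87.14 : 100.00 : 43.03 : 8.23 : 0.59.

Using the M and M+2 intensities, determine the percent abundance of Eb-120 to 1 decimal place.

77.7%

Let p = fractional abundance of Eb-120. I(M+2)/I(M) = [C(4,1)·p^3·(1−p)] / p^4 = 4·(1−p)/p = 100.00/87.14 = 1.1476
(1−p)/p = 1.1476/4 = 0.2869  ⇒  p = 1/(1 + 0.2869) = 0.7771
Eb-120: 77.7%, Eb-122: 22.3%.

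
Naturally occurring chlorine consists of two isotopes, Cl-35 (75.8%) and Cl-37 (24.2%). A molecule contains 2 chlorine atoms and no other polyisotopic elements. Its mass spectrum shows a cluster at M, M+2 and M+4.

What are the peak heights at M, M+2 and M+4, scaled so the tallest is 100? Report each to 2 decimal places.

Expanding (0.758 + 0.242)^2:
P(M) = 0.758^2 = 0.574564
P(M+2) = 2 × 0.758^1 × 0.242^1 = 0.366872
P(M+4) = 0.242^2 = 0.058564
The M peak is largest (0.574564); scaling to 100 gives 100.00 : 63.85 : 10.19.

100.00 : 63.85 : 10.19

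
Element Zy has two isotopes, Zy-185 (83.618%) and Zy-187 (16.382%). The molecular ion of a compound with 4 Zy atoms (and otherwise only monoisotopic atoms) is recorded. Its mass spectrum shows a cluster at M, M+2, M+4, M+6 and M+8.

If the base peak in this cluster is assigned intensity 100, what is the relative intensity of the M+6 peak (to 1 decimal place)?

Term probabilities: M 0.4889, M+2 0.3831, M+4 0.1126, M+6 0.0147, M+8 0.0007. Base peak = M.
P(M) = C(4,0) × 0.83618^4 × 0.16382^0 = 1 × 0.48887643 × 1.0000 = 0.488876 (base)
P(M+6) = C(4,3) × 0.83618^1 × 0.16382^3 = 4 × 0.83618 × 0.00439644 = 0.014705
Relative intensity = 0.014705 / 0.488876 × 100 = 3.0

3.0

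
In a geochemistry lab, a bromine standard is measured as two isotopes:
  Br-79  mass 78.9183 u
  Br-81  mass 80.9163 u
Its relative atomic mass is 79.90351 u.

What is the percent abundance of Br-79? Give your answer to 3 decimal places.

Writing the weighted mean with unknown fraction x of Br-79:
78.9183·x + 80.9163·(1 − x) = 79.90351
(78.9183 − 80.9163)·x = 79.90351 − 80.9163
x = -1.01279 / -1.9980 = 0.50690 → 50.690% Br-79, 49.310% Br-81.

50.690%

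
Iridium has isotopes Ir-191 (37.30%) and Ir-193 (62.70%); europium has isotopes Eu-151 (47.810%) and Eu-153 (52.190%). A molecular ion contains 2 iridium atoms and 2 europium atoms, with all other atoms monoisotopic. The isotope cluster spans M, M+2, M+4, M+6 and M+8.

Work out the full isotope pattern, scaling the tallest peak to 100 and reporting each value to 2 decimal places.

8.81 : 48.83 : 100.00 : 89.59 : 29.65

Iridium pattern (n=2): 0.139129 : 0.467742 : 0.393129
Europium pattern (n=2): 0.22857961 : 0.49904078 : 0.27237961
Convolve the two distributions (both contribute in 2-u steps):
  M: 0.139129×0.22857961 = 0.031802
  M+2: 0.139129×0.49904078 + 0.467742×0.22857961 = 0.176347
  M+4: 0.139129×0.27237961 + 0.467742×0.49904078 + 0.393129×0.22857961 = 0.361180
  M+6: 0.467742×0.27237961 + 0.393129×0.49904078 = 0.323591
  M+8: 0.393129×0.27237961 = 0.107080
Scale to base peak (0.361180) = 100: 8.81 : 48.83 : 100.00 : 89.59 : 29.65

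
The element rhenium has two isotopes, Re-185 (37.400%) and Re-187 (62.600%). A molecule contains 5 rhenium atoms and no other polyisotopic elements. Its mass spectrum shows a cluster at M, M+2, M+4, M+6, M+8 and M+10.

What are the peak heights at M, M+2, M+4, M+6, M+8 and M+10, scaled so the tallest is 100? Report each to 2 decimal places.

2.13 : 17.85 : 59.74 : 100.00 : 83.69 : 28.02

Expanding (0.37400 + 0.62600)^5:
P(M) = 0.37400^5 = 0.007317
P(M+2) = 5 × 0.37400^4 × 0.62600^1 = 0.061239
P(M+4) = 10 × 0.37400^3 × 0.62600^2 = 0.205005
P(M+6) = 10 × 0.37400^2 × 0.62600^3 = 0.343136
P(M+8) = 5 × 0.37400^1 × 0.62600^4 = 0.287170
P(M+10) = 0.62600^5 = 0.096133
The M+6 peak is largest (0.343136); scaling to 100 gives 2.13 : 17.85 : 59.74 : 100.00 : 83.69 : 28.02.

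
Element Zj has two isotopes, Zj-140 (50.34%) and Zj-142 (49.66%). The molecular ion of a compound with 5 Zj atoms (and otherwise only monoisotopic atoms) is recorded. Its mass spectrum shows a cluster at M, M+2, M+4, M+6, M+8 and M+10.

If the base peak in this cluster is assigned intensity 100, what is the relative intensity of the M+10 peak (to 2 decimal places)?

9.60

Binomial terms of (0.5034 + 0.4966)^5: M 0.0323, M+2 0.1595, M+4 0.3146, M+6 0.3103, M+8 0.1531, M+10 0.0302 → M+4 is the base peak.
P(M+4) = C(5,2) × 0.5034^3 × 0.4966^2 = 10 × 0.12756738 × 0.24661156 = 0.314596 (base)
P(M+10) = C(5,5) × 0.5034^0 × 0.4966^5 = 1 × 1.0000 × 0.03020185 = 0.030202
Relative intensity = 0.030202 / 0.314596 × 100 = 9.60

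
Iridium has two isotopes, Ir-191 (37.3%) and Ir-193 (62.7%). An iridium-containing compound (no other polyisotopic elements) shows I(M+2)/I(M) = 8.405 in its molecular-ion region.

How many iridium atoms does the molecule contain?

5

For n independent Ir atoms, I(M+2)/I(M) = n · (abundance Ir-193) / (abundance Ir-191) = n · 0.627/0.373.
n = 8.405 × 0.373/0.627 = 5.00 ≈ 5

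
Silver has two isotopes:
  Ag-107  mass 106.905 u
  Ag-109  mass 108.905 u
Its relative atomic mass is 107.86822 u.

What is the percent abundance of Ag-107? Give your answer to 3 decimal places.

Writing the weighted mean with unknown fraction x of Ag-107:
106.905·x + 108.905·(1 − x) = 107.86822
(106.905 − 108.905)·x = 107.86822 − 108.905
x = -1.03678 / -2.000 = 0.51839 → 51.839% Ag-107, 48.161% Ag-109.

51.839%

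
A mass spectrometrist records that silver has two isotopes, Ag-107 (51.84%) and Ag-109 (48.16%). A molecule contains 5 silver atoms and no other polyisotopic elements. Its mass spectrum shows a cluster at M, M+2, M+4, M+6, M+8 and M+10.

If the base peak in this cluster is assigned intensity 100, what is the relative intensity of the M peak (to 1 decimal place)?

11.6

Term probabilities: M 0.0374, M+2 0.1739, M+4 0.3231, M+6 0.3002, M+8 0.1394, M+10 0.0259. Base peak = M+4.
P(M+4) = C(5,2) × 0.5184^3 × 0.4816^2 = 10 × 0.13931407 × 0.23193856 = 0.323123 (base)
P(M) = C(5,0) × 0.5184^5 × 0.4816^0 = 1 × 0.03743906 × 1.0000 = 0.037439
Relative intensity = 0.037439 / 0.323123 × 100 = 11.6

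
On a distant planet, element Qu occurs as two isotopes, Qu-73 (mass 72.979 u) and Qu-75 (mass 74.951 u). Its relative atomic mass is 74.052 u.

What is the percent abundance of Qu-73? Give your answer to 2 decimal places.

45.59%

Let x be the fractional abundance of Qu-73; then Qu-75 has abundance 1 − x.
72.979·x + 74.951·(1 − x) = 74.052
(72.979 − 74.951)·x = 74.052 − 74.951
x = -0.899 / -1.972 = 0.45588 → 45.59% Qu-73, 54.41% Qu-75.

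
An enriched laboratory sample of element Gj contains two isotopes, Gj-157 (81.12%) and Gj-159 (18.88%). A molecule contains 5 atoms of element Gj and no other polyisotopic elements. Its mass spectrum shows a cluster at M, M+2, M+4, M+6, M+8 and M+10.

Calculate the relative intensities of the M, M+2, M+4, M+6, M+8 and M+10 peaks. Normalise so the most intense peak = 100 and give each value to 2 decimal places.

85.93 : 100.00 : 46.55 : 10.83 : 1.26 : 0.06

The 5 Gj atoms are independent, so intensities follow the terms of (0.8112 + 0.1888)^5.
P(M) = 0.8112^5 = 0.351269
P(M+2) = 5 × 0.8112^4 × 0.1888^1 = 0.408774
P(M+4) = 10 × 0.8112^3 × 0.1888^2 = 0.190278
P(M+6) = 10 × 0.8112^2 × 0.1888^3 = 0.044286
P(M+8) = 5 × 0.8112^1 × 0.1888^4 = 0.005154
P(M+10) = 0.1888^5 = 0.000240
The M+2 peak is largest (0.408774); scaling to 100 gives 85.93 : 100.00 : 46.55 : 10.83 : 1.26 : 0.06.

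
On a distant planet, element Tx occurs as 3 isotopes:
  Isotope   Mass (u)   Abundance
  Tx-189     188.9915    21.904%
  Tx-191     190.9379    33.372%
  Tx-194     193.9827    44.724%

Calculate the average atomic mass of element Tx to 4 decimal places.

191.8733 u

Average mass = Σ (abundance × isotope mass) = 0.21904 × 188.9915 + 0.33372 × 190.9379 + 0.44724 × 193.9827
= 41.39670 + 63.71980 + 86.75682 = 191.87332 u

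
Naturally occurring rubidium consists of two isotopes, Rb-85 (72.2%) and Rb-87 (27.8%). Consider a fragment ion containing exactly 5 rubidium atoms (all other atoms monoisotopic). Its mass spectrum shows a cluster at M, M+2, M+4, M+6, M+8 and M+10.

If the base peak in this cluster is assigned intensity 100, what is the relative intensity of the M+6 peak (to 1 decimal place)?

29.7

(0.722 + 0.278)^5 gives M 0.1962, M+2 0.3777, M+4 0.2909, M+6 0.1120, M+8 0.0216, M+10 0.0017; the largest is M+2.
P(M+2) = C(5,1) × 0.722^4 × 0.278^1 = 5 × 0.27173701 × 0.2780 = 0.377714 (base)
P(M+6) = C(5,3) × 0.722^2 × 0.278^3 = 10 × 0.521284 × 0.02148495 = 0.111998
Relative intensity = 0.111998 / 0.377714 × 100 = 29.7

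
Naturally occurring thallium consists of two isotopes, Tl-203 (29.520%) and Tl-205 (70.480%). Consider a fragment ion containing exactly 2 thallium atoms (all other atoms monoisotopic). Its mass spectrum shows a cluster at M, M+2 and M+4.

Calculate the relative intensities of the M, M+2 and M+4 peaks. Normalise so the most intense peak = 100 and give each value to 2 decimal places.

Expanding (0.29520 + 0.70480)^2:
P(M) = 0.29520^2 = 0.087143
P(M+2) = 2 × 0.29520^1 × 0.70480^1 = 0.416114
P(M+4) = 0.70480^2 = 0.496743
The M+4 peak is largest (0.496743); scaling to 100 gives 17.54 : 83.77 : 100.00.

17.54 : 83.77 : 100.00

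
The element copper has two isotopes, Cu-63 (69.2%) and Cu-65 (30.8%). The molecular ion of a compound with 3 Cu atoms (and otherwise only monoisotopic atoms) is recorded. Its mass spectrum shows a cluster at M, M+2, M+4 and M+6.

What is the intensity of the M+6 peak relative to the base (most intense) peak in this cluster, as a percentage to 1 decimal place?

6.6%

Binomial terms of (0.692 + 0.308)^3: M 0.3314, M+2 0.4425, M+4 0.1969, M+6 0.0292 → M+2 is the base peak.
P(M+2) = C(3,1) × 0.692^2 × 0.308^1 = 3 × 0.478864 × 0.3080 = 0.442470 (base)
P(M+6) = C(3,3) × 0.692^0 × 0.308^3 = 1 × 1.0000 × 0.02921811 = 0.029218
Relative intensity = 0.029218 / 0.442470 × 100 = 6.6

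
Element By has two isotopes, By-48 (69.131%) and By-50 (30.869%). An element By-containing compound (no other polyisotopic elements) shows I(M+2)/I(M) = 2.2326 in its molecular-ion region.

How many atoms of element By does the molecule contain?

With n By atoms, P(M+2)/P(M) = C(n,1)·p^(n−1)q / p^n = n·q/p = n · 0.30869/0.69131.
n = 2.2326 × 0.69131/0.30869 = 5.00 ≈ 5

5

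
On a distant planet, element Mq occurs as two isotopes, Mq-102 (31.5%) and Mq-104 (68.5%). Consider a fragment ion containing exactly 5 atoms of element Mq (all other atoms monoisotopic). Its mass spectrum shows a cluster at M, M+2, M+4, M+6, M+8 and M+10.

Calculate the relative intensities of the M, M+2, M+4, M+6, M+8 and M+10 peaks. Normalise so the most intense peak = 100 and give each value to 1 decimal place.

0.9 : 9.7 : 42.3 : 92.0 : 100.0 : 43.5

Each Mq atom is independently Mq-102 (p = 0.315) or Mq-104 (q = 0.685); the cluster is the binomial expansion (p + q)^5.
P(M) = 0.315^5 = 0.003101
P(M+2) = 5 × 0.315^4 × 0.685^1 = 0.033721
P(M+4) = 10 × 0.315^3 × 0.685^2 = 0.146660
P(M+6) = 10 × 0.315^2 × 0.685^3 = 0.318928
P(M+8) = 5 × 0.315^1 × 0.685^4 = 0.346771
P(M+10) = 0.685^5 = 0.150818
The M+8 peak is largest (0.346771); scaling to 100 gives 0.9 : 9.7 : 42.3 : 92.0 : 100.0 : 43.5.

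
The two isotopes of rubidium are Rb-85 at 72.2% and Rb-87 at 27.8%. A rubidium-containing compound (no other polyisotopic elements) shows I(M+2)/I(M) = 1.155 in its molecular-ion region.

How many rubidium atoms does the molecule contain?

The M+2/M ratio from n Rb atoms is n · q/p = n · 0.278/0.722.
n = 1.155 × 0.722/0.278 = 3.00 ≈ 3

3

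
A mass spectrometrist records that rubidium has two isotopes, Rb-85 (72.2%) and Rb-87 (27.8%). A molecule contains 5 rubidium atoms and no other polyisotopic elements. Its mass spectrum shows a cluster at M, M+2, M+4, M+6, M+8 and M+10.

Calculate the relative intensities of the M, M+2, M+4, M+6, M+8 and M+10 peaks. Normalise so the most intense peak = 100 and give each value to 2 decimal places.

51.94 : 100.00 : 77.01 : 29.65 : 5.71 : 0.44

The 5 Rb atoms are independent, so intensities follow the terms of (0.722 + 0.278)^5.
P(M) = 0.722^5 = 0.196194
P(M+2) = 5 × 0.722^4 × 0.278^1 = 0.377714
P(M+4) = 10 × 0.722^3 × 0.278^2 = 0.290872
P(M+6) = 10 × 0.722^2 × 0.278^3 = 0.111998
P(M+8) = 5 × 0.722^1 × 0.278^4 = 0.021562
P(M+10) = 0.278^5 = 0.001660
The M+2 peak is largest (0.377714); scaling to 100 gives 51.94 : 100.00 : 77.01 : 29.65 : 5.71 : 0.44.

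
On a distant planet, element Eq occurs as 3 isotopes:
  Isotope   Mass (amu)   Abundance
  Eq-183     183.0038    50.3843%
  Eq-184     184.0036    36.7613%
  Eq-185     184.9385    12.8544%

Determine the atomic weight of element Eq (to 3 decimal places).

Ar = Σ fᵢ·mᵢ = 0.503843 × 183.0038 + 0.367613 × 184.0036 + 0.128544 × 184.9385
= 92.20518 + 67.64212 + 23.77273 = 183.62003 amu

183.620 amu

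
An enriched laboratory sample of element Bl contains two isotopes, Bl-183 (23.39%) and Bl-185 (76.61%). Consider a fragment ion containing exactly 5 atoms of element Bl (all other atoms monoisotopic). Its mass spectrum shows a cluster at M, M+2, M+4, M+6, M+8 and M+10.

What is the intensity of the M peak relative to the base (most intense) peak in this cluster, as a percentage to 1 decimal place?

0.2%

Term probabilities: M 0.0007, M+2 0.0115, M+4 0.0751, M+6 0.2460, M+8 0.4028, M+10 0.2639. Base peak = M+8.
P(M+8) = C(5,4) × 0.2339^1 × 0.7661^4 = 5 × 0.2339 × 0.34446242 = 0.402849 (base)
P(M) = C(5,0) × 0.2339^5 × 0.7661^0 = 1 × 0.00070009 × 1.0000 = 0.000700
Relative intensity = 0.000700 / 0.402849 × 100 = 0.2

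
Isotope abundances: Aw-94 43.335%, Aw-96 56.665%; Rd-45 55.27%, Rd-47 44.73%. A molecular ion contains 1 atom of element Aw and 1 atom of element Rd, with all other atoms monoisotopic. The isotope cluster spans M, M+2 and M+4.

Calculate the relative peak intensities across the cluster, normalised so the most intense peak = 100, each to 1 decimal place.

Element Aw pattern (n=1): 0.43335 : 0.56665
Element Rd pattern (n=1): 0.5527 : 0.4473
Convolve the two distributions (both contribute in 2-u steps):
  M: 0.43335×0.5527 = 0.239513
  M+2: 0.43335×0.4473 + 0.56665×0.5527 = 0.507025
  M+4: 0.56665×0.4473 = 0.253463
Scale to base peak (0.507025) = 100: 47.2 : 100.0 : 50.0

47.2 : 100.0 : 50.0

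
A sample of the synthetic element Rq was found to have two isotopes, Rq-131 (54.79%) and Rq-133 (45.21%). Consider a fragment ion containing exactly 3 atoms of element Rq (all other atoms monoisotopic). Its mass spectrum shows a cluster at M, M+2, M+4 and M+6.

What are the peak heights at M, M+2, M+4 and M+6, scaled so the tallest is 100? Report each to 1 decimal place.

40.4 : 100.0 : 82.5 : 22.7

The 3 Rq atoms are independent, so intensities follow the terms of (0.5479 + 0.4521)^3.
P(M) = 0.5479^3 = 0.164477
P(M+2) = 3 × 0.5479^2 × 0.4521^1 = 0.407154
P(M+4) = 3 × 0.5479^1 × 0.4521^2 = 0.335963
P(M+6) = 0.4521^3 = 0.092407
The M+2 peak is largest (0.407154); scaling to 100 gives 40.4 : 100.0 : 82.5 : 22.7.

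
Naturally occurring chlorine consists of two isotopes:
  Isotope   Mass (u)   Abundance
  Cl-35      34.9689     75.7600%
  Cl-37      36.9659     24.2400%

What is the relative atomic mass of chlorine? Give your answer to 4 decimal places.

Weight each isotope mass by its fractional abundance: 0.757600 × 34.9689 + 0.242400 × 36.9659
= 26.49244 + 8.96053 = 35.45297 u

35.4530 u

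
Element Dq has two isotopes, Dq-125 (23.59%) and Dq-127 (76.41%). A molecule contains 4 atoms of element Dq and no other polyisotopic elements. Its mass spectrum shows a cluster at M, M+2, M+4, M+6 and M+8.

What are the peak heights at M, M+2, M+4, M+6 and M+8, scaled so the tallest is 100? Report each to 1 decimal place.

Each Dq atom is independently Dq-125 (p = 0.2359) or Dq-127 (q = 0.7641); the cluster is the binomial expansion (p + q)^4.
P(M) = 0.2359^4 = 0.003097
P(M+2) = 4 × 0.2359^3 × 0.7641^1 = 0.040123
P(M+4) = 6 × 0.2359^2 × 0.7641^2 = 0.194943
P(M+6) = 4 × 0.2359^1 × 0.7641^3 = 0.420958
P(M+8) = 0.7641^4 = 0.340879
The M+6 peak is largest (0.420958); scaling to 100 gives 0.7 : 9.5 : 46.3 : 100.0 : 81.0.

0.7 : 9.5 : 46.3 : 100.0 : 81.0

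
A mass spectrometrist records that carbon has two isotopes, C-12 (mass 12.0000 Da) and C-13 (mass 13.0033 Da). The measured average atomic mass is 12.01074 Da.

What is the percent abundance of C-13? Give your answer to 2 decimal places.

Let x be the fractional abundance of C-12; then C-13 has abundance 1 − x.
12.0000·x + 13.0033·(1 − x) = 12.01074
(12.0000 − 13.0033)·x = 12.01074 − 13.0033
x = -0.99256 / -1.0033 = 0.98930 → 98.93% C-12, 1.07% C-13.

1.07%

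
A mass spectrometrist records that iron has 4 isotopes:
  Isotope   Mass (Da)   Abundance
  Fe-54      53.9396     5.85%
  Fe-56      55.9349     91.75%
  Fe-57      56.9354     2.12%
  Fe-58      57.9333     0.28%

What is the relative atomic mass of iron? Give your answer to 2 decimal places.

Weight each isotope mass by its fractional abundance: 0.0585 × 53.9396 + 0.9175 × 55.9349 + 0.0212 × 56.9354 + 0.0028 × 57.9333
= 3.15547 + 51.32027 + 1.20703 + 0.16221 = 55.84498 Da

55.84 Da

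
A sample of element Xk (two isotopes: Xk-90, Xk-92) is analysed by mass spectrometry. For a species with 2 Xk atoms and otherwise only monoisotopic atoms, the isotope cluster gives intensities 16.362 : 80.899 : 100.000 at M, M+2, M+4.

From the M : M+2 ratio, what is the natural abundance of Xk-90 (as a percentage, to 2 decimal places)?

28.80%

If p is the fraction of Xk that is Xk-90, then I(M+2)/I(M) = [C(2,1)·p^1·(1−p)] / p^2 = 2·(1−p)/p = 80.899/16.362 = 4.9443
(1−p)/p = 4.9443/2 = 2.4722  ⇒  p = 1/(1 + 2.4722) = 0.2880
Xk-90: 28.80%, Xk-92: 71.20%.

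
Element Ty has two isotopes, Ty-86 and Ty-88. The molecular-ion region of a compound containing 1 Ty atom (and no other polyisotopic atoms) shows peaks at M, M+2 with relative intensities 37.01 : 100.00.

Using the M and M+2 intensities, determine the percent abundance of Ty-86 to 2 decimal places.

27.01%

Write p for the Ty-86 fraction. I(M+2)/I(M) = [C(1,1)·p^0·(1−p)] / p^1 = 1·(1−p)/p = 100.00/37.01 = 2.7020
(1−p)/p = 2.7020/1 = 2.7020  ⇒  p = 1/(1 + 2.7020) = 0.2701
Ty-86: 27.01%, Ty-88: 72.99%.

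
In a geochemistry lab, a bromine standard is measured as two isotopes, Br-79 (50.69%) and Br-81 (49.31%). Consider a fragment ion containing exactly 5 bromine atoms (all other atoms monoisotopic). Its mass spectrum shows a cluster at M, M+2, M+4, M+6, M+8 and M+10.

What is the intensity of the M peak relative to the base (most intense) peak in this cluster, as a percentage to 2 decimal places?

Term probabilities: M 0.0335, M+2 0.1628, M+4 0.3167, M+6 0.3081, M+8 0.1498, M+10 0.0292. Base peak = M+4.
P(M+4) = C(5,2) × 0.5069^3 × 0.4931^2 = 10 × 0.13024674 × 0.24314761 = 0.316692 (base)
P(M) = C(5,0) × 0.5069^5 × 0.4931^0 = 1 × 0.03346659 × 1.0000 = 0.033467
Relative intensity = 0.033467 / 0.316692 × 100 = 10.57

10.57%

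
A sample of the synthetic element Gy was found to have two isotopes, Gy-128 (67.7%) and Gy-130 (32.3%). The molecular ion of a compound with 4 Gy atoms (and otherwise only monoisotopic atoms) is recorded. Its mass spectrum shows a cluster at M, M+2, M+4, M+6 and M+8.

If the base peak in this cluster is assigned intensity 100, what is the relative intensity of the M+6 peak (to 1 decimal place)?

Binomial terms of (0.677 + 0.323)^4: M 0.2101, M+2 0.4009, M+4 0.2869, M+6 0.0913, M+8 0.0109 → M+2 is the base peak.
P(M+2) = C(4,1) × 0.677^3 × 0.323^1 = 4 × 0.31028873 × 0.3230 = 0.400893 (base)
P(M+6) = C(4,3) × 0.677^1 × 0.323^3 = 4 × 0.6770 × 0.03369827 = 0.091255
Relative intensity = 0.091255 / 0.400893 × 100 = 22.8

22.8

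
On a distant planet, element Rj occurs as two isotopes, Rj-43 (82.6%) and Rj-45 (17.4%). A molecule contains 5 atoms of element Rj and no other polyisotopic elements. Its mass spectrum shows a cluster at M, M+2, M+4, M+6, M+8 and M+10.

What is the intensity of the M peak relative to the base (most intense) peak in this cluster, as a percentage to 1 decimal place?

(0.826 + 0.174)^5 gives M 0.3845, M+2 0.4050, M+4 0.1706, M+6 0.0359, M+8 0.0038, M+10 0.0002; the largest is M+2.
P(M+2) = C(5,1) × 0.826^4 × 0.174^1 = 5 × 0.46550054 × 0.1740 = 0.404985 (base)
P(M) = C(5,0) × 0.826^5 × 0.174^0 = 1 × 0.38450345 × 1.0000 = 0.384503
Relative intensity = 0.384503 / 0.404985 × 100 = 94.9

94.9%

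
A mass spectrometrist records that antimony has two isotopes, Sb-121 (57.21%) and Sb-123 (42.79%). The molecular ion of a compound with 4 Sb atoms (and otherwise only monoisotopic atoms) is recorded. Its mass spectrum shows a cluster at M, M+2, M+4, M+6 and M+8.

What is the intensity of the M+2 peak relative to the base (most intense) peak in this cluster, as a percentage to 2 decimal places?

(0.5721 + 0.4279)^4 gives M 0.1071, M+2 0.3205, M+4 0.3596, M+6 0.1793, M+8 0.0335; the largest is M+4.
P(M+4) = C(4,2) × 0.5721^2 × 0.4279^2 = 6 × 0.32729841 × 0.18309841 = 0.359567 (base)
P(M+2) = C(4,1) × 0.5721^3 × 0.4279^1 = 4 × 0.18724742 × 0.4279 = 0.320493
Relative intensity = 0.320493 / 0.359567 × 100 = 89.13

89.13%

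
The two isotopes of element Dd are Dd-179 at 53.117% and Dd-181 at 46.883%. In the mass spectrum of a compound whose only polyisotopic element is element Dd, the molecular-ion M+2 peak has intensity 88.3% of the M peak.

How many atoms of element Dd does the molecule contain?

1

The M+2/M ratio from n Dd atoms is n · q/p = n · 0.46883/0.53117.
n = 0.883 × 0.53117/0.46883 = 1.00 ≈ 1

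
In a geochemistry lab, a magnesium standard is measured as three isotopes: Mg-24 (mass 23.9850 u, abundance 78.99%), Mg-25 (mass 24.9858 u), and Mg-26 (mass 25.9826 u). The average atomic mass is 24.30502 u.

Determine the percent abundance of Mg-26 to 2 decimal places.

The remaining 21.01% is split between Mg-25 (fraction x) and Mg-26 (fraction 0.2101 − x).
Substituting: 24.9858x + 25.9826(0.2101 − x) = 5.3592685
(24.9858 − 25.9826)x = -0.09967576  ⇒  x = 0.10000, y = 0.11010
Mg-25: 10.00%, Mg-26: 11.01%.

11.01%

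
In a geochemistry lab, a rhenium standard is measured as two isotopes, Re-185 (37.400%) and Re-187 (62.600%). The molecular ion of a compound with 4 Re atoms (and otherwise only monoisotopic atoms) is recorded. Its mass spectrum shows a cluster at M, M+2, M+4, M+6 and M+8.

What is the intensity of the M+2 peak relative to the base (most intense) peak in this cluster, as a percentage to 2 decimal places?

Binomial terms of (0.37400 + 0.62600)^4: M 0.0196, M+2 0.1310, M+4 0.3289, M+6 0.3670, M+8 0.1536 → M+6 is the base peak.
P(M+6) = C(4,3) × 0.37400^1 × 0.62600^3 = 4 × 0.3740 × 0.24531438 = 0.366990 (base)
P(M+2) = C(4,1) × 0.37400^3 × 0.62600^1 = 4 × 0.05231362 × 0.6260 = 0.130993
Relative intensity = 0.130993 / 0.366990 × 100 = 35.69

35.69%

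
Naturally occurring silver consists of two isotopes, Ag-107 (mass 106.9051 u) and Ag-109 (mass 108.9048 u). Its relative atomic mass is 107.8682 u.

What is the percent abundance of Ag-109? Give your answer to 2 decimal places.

48.16%

Let x be the fractional abundance of Ag-107; then Ag-109 has abundance 1 − x.
106.9051·x + 108.9048·(1 − x) = 107.8682
(106.9051 − 108.9048)·x = 107.8682 − 108.9048
x = -1.0366 / -1.9997 = 0.51838 → 51.84% Ag-107, 48.16% Ag-109.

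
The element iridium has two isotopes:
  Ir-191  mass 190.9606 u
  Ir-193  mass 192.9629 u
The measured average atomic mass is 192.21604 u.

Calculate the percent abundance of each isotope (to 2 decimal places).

Ir-191: 37.30%, Ir-193: 62.70%

Writing the weighted mean with unknown fraction x of Ir-191:
190.9606·x + 192.9629·(1 − x) = 192.21604
(190.9606 − 192.9629)·x = 192.21604 − 192.9629
x = -0.74686 / -2.0023 = 0.37300 → 37.30% Ir-191, 62.70% Ir-193.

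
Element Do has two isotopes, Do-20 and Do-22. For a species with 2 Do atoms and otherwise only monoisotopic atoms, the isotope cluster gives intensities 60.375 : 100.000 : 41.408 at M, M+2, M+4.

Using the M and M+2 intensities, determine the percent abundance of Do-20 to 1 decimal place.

Write p for the Do-20 fraction. I(M+2)/I(M) = [C(2,1)·p^1·(1−p)] / p^2 = 2·(1−p)/p = 100.000/60.375 = 1.6563
(1−p)/p = 1.6563/2 = 0.8282  ⇒  p = 1/(1 + 0.8282) = 0.5470
Do-20: 54.7%, Do-22: 45.3%.

54.7%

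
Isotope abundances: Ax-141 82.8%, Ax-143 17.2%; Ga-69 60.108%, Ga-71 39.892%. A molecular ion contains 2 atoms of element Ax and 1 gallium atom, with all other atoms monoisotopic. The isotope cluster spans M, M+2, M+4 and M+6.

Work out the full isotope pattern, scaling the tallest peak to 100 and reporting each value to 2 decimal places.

Element Ax pattern (n=2): 0.685584 : 0.284832 : 0.029584
Gallium pattern (n=1): 0.60108 : 0.39892
Convolve the two distributions (both contribute in 2-u steps):
  M: 0.685584×0.60108 = 0.412091
  M+2: 0.685584×0.39892 + 0.284832×0.60108 = 0.444700
  M+4: 0.284832×0.39892 + 0.029584×0.60108 = 0.131408
  M+6: 0.029584×0.39892 = 0.011802
Scale to base peak (0.444700) = 100: 92.67 : 100.00 : 29.55 : 2.65

92.67 : 100.00 : 29.55 : 2.65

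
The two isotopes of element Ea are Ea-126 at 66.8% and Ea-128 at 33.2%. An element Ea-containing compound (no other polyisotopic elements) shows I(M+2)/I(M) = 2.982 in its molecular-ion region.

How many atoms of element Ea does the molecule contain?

6

The M+2/M ratio from n Ea atoms is n · q/p = n · 0.332/0.668.
n = 2.982 × 0.668/0.332 = 6.00 ≈ 6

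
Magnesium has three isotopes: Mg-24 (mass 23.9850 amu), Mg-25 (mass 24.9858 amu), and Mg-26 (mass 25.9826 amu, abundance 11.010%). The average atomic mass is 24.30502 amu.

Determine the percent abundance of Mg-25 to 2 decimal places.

Let x and y be the fractions of Mg-24 and Mg-25. Then x + y = 1 − 0.11010 = 0.88990 and 23.9850x + 24.9858y = 24.30502 − 0.11010×25.9826 = 21.44433574.
Substituting: 23.9850x + 24.9858(0.88990 − x) = 21.44433574
(23.9850 − 24.9858)x = -0.79052768  ⇒  x = 0.78990, y = 0.10000
Mg-24: 78.99%, Mg-25: 10.00%.

10.00%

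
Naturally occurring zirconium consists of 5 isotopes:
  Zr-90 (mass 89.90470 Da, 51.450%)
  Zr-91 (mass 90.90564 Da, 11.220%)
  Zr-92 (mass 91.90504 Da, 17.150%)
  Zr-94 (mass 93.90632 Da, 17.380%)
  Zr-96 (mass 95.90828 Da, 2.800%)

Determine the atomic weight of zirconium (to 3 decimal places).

91.224 Da

The abundance-weighted mean is 0.51450 × 89.90470 + 0.11220 × 90.90564 + 0.17150 × 91.90504 + 0.17380 × 93.90632 + 0.02800 × 95.90828
= 46.255968 + 10.199613 + 15.761714 + 16.320918 + 2.685432 = 91.223645 Da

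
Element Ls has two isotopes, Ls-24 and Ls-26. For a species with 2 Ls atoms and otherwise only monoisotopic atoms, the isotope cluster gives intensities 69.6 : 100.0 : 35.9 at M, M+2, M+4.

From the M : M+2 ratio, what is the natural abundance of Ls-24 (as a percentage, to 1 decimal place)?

58.2%

Write p for the Ls-24 fraction. I(M+2)/I(M) = [C(2,1)·p^1·(1−p)] / p^2 = 2·(1−p)/p = 100.0/69.6 = 1.4368
(1−p)/p = 1.4368/2 = 0.7184  ⇒  p = 1/(1 + 0.7184) = 0.5819
Ls-24: 58.2%, Ls-26: 41.8%.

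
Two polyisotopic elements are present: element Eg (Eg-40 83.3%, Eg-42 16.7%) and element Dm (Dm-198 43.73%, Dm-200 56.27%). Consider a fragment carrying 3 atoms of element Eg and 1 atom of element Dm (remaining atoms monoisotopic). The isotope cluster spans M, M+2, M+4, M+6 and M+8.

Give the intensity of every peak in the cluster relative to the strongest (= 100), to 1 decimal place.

53.0 : 100.0 : 47.4 : 8.6 : 0.5

Element Eg pattern (n=3): 0.57800954 : 0.34763839 : 0.06969461 : 0.00465746
Element Dm pattern (n=1): 0.4373 : 0.5627
Convolve the two distributions (both contribute in 2-u steps):
  M: 0.57800954×0.4373 = 0.252764
  M+2: 0.57800954×0.5627 + 0.34763839×0.4373 = 0.477268
  M+4: 0.34763839×0.5627 + 0.06969461×0.4373 = 0.226094
  M+6: 0.06969461×0.5627 + 0.00465746×0.4373 = 0.041254
  M+8: 0.00465746×0.5627 = 0.002621
Scale to base peak (0.477268) = 100: 53.0 : 100.0 : 47.4 : 8.6 : 0.5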